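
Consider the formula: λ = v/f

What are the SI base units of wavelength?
Units of each symbol in λ = v/f:
  v (wave speed): m/s
  f (frequency): 1/s  → in the denominator, contributes s

Multiplying the contributions: [m/s] · [s]
Adding exponents of each base unit: m: 1
SI base units of wavelength: m

Answer: m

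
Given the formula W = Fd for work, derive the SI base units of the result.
Units of each symbol in W = Fd:
  F (force): kg·m/s²
  d (displacement): m

Multiplying the contributions: [kg·m/s²] · [m]
Adding exponents of each base unit: kg: 1, m: 2, s: -2
SI base units of work: kg·m²/s²

Answer: kg·m²/s²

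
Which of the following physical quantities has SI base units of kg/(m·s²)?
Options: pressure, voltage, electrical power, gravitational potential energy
Checking the SI base units of each option:
  pressure (P = F/A): kg/(m·s²)  ✓ matches
  voltage (V = IR): kg·m²/(s³·A)  ✗
  electrical power (P = IV): kg·m²/s³  ✗
  gravitational potential energy (U = -GMm/r): kg·m²/s²  ✗

Only pressure has units kg/(m·s²).

Answer: pressure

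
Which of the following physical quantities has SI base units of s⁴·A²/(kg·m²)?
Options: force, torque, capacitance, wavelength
Checking the SI base units of each option:
  force (F = ma): kg·m/s²  ✗
  torque (τ = Fr): kg·m²/s²  ✗
  capacitance (C = Q/V): s⁴·A²/(kg·m²)  ✓ matches
  wavelength (λ = v/f): m  ✗

Only capacitance has units s⁴·A²/(kg·m²).

Answer: capacitance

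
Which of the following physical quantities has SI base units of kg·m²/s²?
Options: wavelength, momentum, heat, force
Checking the SI base units of each option:
  wavelength (λ = v/f): m  ✗
  momentum (p = mv): kg·m/s  ✗
  heat (Q = mcΔT): kg·m²/s²  ✓ matches
  force (F = ma): kg·m/s²  ✗

Only heat has units kg·m²/s².

Answer: heat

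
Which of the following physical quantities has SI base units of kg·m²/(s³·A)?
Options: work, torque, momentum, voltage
Checking the SI base units of each option:
  work (W = Fd): kg·m²/s²  ✗
  torque (τ = Fr): kg·m²/s²  ✗
  momentum (p = mv): kg·m/s  ✗
  voltage (V = IR): kg·m²/(s³·A)  ✓ matches

Only voltage has units kg·m²/(s³·A).

Answer: voltage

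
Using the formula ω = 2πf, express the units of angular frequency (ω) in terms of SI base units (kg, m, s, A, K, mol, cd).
Units of each symbol in ω = 2πf:
  f (frequency): 1/s
  The factor 2π is dimensionless.

Multiplying the contributions: [1/s]
Adding exponents of each base unit: s: -1
SI base units of angular frequency: 1/s

Answer: 1/s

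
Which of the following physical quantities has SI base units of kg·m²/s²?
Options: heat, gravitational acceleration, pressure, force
Checking the SI base units of each option:
  heat (Q = mcΔT): kg·m²/s²  ✓ matches
  gravitational acceleration (g = GM/r²): m/s²  ✗
  pressure (P = F/A): kg/(m·s²)  ✗
  force (F = ma): kg·m/s²  ✗

Only heat has units kg·m²/s².

Answer: heat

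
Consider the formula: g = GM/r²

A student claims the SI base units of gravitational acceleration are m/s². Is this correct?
Units of each symbol in g = GM/r²:
  G (gravitational constant): m³/(kg·s²)
  M (mass): kg
  r (distance): m  → to the power 2 in the denominator, contributes 1/m²

Multiplying the contributions: [m³/(kg·s²)] · [kg] · [1/m²]
Adding exponents of each base unit: m: 1, s: -2
SI base units of gravitational acceleration: m/s²

The claimed units m/s² match the derived units, so the claim is correct.

Answer: Yes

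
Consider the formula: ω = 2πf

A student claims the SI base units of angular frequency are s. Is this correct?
Units of each symbol in ω = 2πf:
  f (frequency): 1/s
  The factor 2π is dimensionless.

Multiplying the contributions: [1/s]
Adding exponents of each base unit: s: -1
SI base units of angular frequency: 1/s

The claimed units s (exponents s: 1) do not match the derived units 1/s (exponents s: -1), so the claim is incorrect.

Answer: No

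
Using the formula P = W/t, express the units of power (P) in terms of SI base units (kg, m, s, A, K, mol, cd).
Units of each symbol in P = W/t:
  W (work): kg·m²/s²
  t (time): s  → in the denominator, contributes 1/s

Multiplying the contributions: [kg·m²/s²] · [1/s]
Adding exponents of each base unit: kg: 1, m: 2, s: -3
SI base units of power: kg·m²/s³

Answer: kg·m²/s³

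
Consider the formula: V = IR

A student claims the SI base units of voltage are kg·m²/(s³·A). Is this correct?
Units of each symbol in V = IR:
  I (current): A
  R (resistance, in ohms): kg·m²/(s³·A²)

Multiplying the contributions: [A] · [kg·m²/(s³·A²)]
Adding exponents of each base unit: kg: 1, m: 2, s: -3, A: -1
SI base units of voltage: kg·m²/(s³·A)

The claimed units kg·m²/(s³·A) match the derived units, so the claim is correct.

Answer: Yes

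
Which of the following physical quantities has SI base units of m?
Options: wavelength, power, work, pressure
Checking the SI base units of each option:
  wavelength (λ = v/f): m  ✓ matches
  power (P = W/t): kg·m²/s³  ✗
  work (W = Fd): kg·m²/s²  ✗
  pressure (P = F/A): kg/(m·s²)  ✗

Only wavelength has units m.

Answer: wavelength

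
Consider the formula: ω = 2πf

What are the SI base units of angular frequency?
Units of each symbol in ω = 2πf:
  f (frequency): 1/s
  The factor 2π is dimensionless.

Multiplying the contributions: [1/s]
Adding exponents of each base unit: s: -1
SI base units of angular frequency: 1/s

Answer: 1/s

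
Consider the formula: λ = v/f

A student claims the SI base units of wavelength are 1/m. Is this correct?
Units of each symbol in λ = v/f:
  v (wave speed): m/s
  f (frequency): 1/s  → in the denominator, contributes s

Multiplying the contributions: [m/s] · [s]
Adding exponents of each base unit: m: 1
SI base units of wavelength: m

The claimed units 1/m (exponents m: -1) do not match the derived units m (exponents m: 1), so the claim is incorrect.

Answer: No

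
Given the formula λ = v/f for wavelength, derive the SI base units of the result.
Units of each symbol in λ = v/f:
  v (wave speed): m/s
  f (frequency): 1/s  → in the denominator, contributes s

Multiplying the contributions: [m/s] · [s]
Adding exponents of each base unit: m: 1
SI base units of wavelength: m

Answer: m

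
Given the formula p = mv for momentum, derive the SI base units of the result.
Units of each symbol in p = mv:
  m (mass): kg
  v (velocity): m/s

Multiplying the contributions: [kg] · [m/s]
Adding exponents of each base unit: kg: 1, m: 1, s: -1
SI base units of momentum: kg·m/s

Answer: kg·m/s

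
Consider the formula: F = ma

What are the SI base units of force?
Units of each symbol in F = ma:
  m (mass): kg
  a (acceleration): m/s²

Multiplying the contributions: [kg] · [m/s²]
Adding exponents of each base unit: kg: 1, m: 1, s: -2
SI base units of force: kg·m/s²

Answer: kg·m/s²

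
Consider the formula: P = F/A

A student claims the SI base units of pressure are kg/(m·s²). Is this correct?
Units of each symbol in P = F/A:
  F (force): kg·m/s²
  A (area): m²  → in the denominator, contributes 1/m²

Multiplying the contributions: [kg·m/s²] · [1/m²]
Adding exponents of each base unit: kg: 1, m: -1, s: -2
SI base units of pressure: kg/(m·s²)

The claimed units kg/(m·s²) match the derived units, so the claim is correct.

Answer: Yes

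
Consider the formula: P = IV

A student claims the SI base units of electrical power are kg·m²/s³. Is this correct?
Units of each symbol in P = IV:
  I (current): A
  V (voltage, in volts): kg·m²/(s³·A)

Multiplying the contributions: [A] · [kg·m²/(s³·A)]
Adding exponents of each base unit: kg: 1, m: 2, s: -3
SI base units of electrical power: kg·m²/s³

The claimed units kg·m²/s³ match the derived units, so the claim is correct.

Answer: Yes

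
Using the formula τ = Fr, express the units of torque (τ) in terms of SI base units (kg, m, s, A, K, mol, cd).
Units of each symbol in τ = Fr:
  F (force): kg·m/s²
  r (lever arm): m

Multiplying the contributions: [kg·m/s²] · [m]
Adding exponents of each base unit: kg: 1, m: 2, s: -2
SI base units of torque: kg·m²/s²

Answer: kg·m²/s²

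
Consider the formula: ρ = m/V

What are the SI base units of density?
Units of each symbol in ρ = m/V:
  m (mass): kg
  V (volume): m³  → in the denominator, contributes 1/m³

Multiplying the contributions: [kg] · [1/m³]
Adding exponents of each base unit: kg: 1, m: -3
SI base units of density: kg/m³

Answer: kg/m³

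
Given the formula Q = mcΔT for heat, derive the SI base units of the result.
Units of each symbol in Q = mcΔT:
  m (mass): kg
  c (specific heat capacity, in J/(kg·K)): m²/(s²·K)
  ΔT (temperature change): K

Multiplying the contributions: [kg] · [m²/(s²·K)] · [K]
Adding exponents of each base unit: kg: 1, m: 2, s: -2
SI base units of heat: kg·m²/s²

Answer: kg·m²/s²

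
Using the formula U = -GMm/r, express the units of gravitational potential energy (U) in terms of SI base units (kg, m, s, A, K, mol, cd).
Units of each symbol in U = -GMm/r:
  G (gravitational constant): m³/(kg·s²)
  M (mass): kg
  m (mass): kg
  r (distance): m  → in the denominator, contributes 1/m
  The minus sign does not affect the units.

Multiplying the contributions: [m³/(kg·s²)] · [kg] · [kg] · [1/m]
Adding exponents of each base unit: kg: 1, m: 2, s: -2
SI base units of gravitational potential energy: kg·m²/s²

Answer: kg·m²/s²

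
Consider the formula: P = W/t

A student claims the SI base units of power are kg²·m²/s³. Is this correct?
Units of each symbol in P = W/t:
  W (work): kg·m²/s²
  t (time): s  → in the denominator, contributes 1/s

Multiplying the contributions: [kg·m²/s²] · [1/s]
Adding exponents of each base unit: kg: 1, m: 2, s: -3
SI base units of power: kg·m²/s³

The claimed units kg²·m²/s³ (exponents kg: 2, m: 2, s: -3) do not match the derived units kg·m²/s³ (exponents kg: 1, m: 2, s: -3), so the claim is incorrect.

Answer: No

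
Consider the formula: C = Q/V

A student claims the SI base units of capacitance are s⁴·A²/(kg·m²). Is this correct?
Units of each symbol in C = Q/V:
  Q (charge, in coulombs): s·A
  V (voltage, in volts): kg·m²/(s³·A)  → in the denominator, contributes s³·A/(kg·m²)

Multiplying the contributions: [s·A] · [s³·A/(kg·m²)]
Adding exponents of each base unit: kg: -1, m: -2, s: 4, A: 2
SI base units of capacitance: s⁴·A²/(kg·m²)

The claimed units s⁴·A²/(kg·m²) match the derived units, so the claim is correct.

Answer: Yes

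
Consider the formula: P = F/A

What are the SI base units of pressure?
Units of each symbol in P = F/A:
  F (force): kg·m/s²
  A (area): m²  → in the denominator, contributes 1/m²

Multiplying the contributions: [kg·m/s²] · [1/m²]
Adding exponents of each base unit: kg: 1, m: -1, s: -2
SI base units of pressure: kg/(m·s²)

Answer: kg/(m·s²)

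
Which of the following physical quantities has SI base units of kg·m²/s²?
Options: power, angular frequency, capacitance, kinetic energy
Checking the SI base units of each option:
  power (P = W/t): kg·m²/s³  ✗
  angular frequency (ω = 2πf): 1/s  ✗
  capacitance (C = Q/V): s⁴·A²/(kg·m²)  ✗
  kinetic energy (E = ½mv²): kg·m²/s²  ✓ matches

Only kinetic energy has units kg·m²/s².

Answer: kinetic energy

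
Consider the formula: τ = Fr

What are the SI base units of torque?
Units of each symbol in τ = Fr:
  F (force): kg·m/s²
  r (lever arm): m

Multiplying the contributions: [kg·m/s²] · [m]
Adding exponents of each base unit: kg: 1, m: 2, s: -2
SI base units of torque: kg·m²/s²

Answer: kg·m²/s²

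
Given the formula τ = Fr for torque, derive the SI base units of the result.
Units of each symbol in τ = Fr:
  F (force): kg·m/s²
  r (lever arm): m

Multiplying the contributions: [kg·m/s²] · [m]
Adding exponents of each base unit: kg: 1, m: 2, s: -2
SI base units of torque: kg·m²/s²

Answer: kg·m²/s²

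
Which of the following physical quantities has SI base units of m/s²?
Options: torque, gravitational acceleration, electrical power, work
Checking the SI base units of each option:
  torque (τ = Fr): kg·m²/s²  ✗
  gravitational acceleration (g = GM/r²): m/s²  ✓ matches
  electrical power (P = IV): kg·m²/s³  ✗
  work (W = Fd): kg·m²/s²  ✗

Only gravitational acceleration has units m/s².

Answer: gravitational acceleration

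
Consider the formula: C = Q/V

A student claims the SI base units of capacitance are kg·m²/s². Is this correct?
Units of each symbol in C = Q/V:
  Q (charge, in coulombs): s·A
  V (voltage, in volts): kg·m²/(s³·A)  → in the denominator, contributes s³·A/(kg·m²)

Multiplying the contributions: [s·A] · [s³·A/(kg·m²)]
Adding exponents of each base unit: kg: -1, m: -2, s: 4, A: 2
SI base units of capacitance: s⁴·A²/(kg·m²)

The claimed units kg·m²/s² (exponents kg: 1, m: 2, s: -2) do not match the derived units s⁴·A²/(kg·m²) (exponents kg: -1, m: -2, s: 4, A: 2), so the claim is incorrect.

Answer: No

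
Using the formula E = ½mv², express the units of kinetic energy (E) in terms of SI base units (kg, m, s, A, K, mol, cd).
Units of each symbol in E = ½mv²:
  m (mass): kg
  v (speed): m/s  → to the power 2, contributes m²/s²
  The factor ½ is dimensionless.

Multiplying the contributions: [kg] · [m²/s²]
Adding exponents of each base unit: kg: 1, m: 2, s: -2
SI base units of kinetic energy: kg·m²/s²

Answer: kg·m²/s²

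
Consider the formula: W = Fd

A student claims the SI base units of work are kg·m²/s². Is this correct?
Units of each symbol in W = Fd:
  F (force): kg·m/s²
  d (displacement): m

Multiplying the contributions: [kg·m/s²] · [m]
Adding exponents of each base unit: kg: 1, m: 2, s: -2
SI base units of work: kg·m²/s²

The claimed units kg·m²/s² match the derived units, so the claim is correct.

Answer: Yes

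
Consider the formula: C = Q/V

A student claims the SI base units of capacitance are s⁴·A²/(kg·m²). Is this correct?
Units of each symbol in C = Q/V:
  Q (charge, in coulombs): s·A
  V (voltage, in volts): kg·m²/(s³·A)  → in the denominator, contributes s³·A/(kg·m²)

Multiplying the contributions: [s·A] · [s³·A/(kg·m²)]
Adding exponents of each base unit: kg: -1, m: -2, s: 4, A: 2
SI base units of capacitance: s⁴·A²/(kg·m²)

The claimed units s⁴·A²/(kg·m²) match the derived units, so the claim is correct.

Answer: Yes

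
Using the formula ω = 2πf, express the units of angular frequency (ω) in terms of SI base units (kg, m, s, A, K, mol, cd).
Units of each symbol in ω = 2πf:
  f (frequency): 1/s
  The factor 2π is dimensionless.

Multiplying the contributions: [1/s]
Adding exponents of each base unit: s: -1
SI base units of angular frequency: 1/s

Answer: 1/s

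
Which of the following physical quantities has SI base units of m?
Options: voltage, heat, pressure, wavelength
Checking the SI base units of each option:
  voltage (V = IR): kg·m²/(s³·A)  ✗
  heat (Q = mcΔT): kg·m²/s²  ✗
  pressure (P = F/A): kg/(m·s²)  ✗
  wavelength (λ = v/f): m  ✓ matches

Only wavelength has units m.

Answer: wavelength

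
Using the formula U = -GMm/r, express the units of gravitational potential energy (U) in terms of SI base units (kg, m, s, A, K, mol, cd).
Units of each symbol in U = -GMm/r:
  G (gravitational constant): m³/(kg·s²)
  M (mass): kg
  m (mass): kg
  r (distance): m  → in the denominator, contributes 1/m
  The minus sign does not affect the units.

Multiplying the contributions: [m³/(kg·s²)] · [kg] · [kg] · [1/m]
Adding exponents of each base unit: kg: 1, m: 2, s: -2
SI base units of gravitational potential energy: kg·m²/s²

Answer: kg·m²/s²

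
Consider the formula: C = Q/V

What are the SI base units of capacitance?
Units of each symbol in C = Q/V:
  Q (charge, in coulombs): s·A
  V (voltage, in volts): kg·m²/(s³·A)  → in the denominator, contributes s³·A/(kg·m²)

Multiplying the contributions: [s·A] · [s³·A/(kg·m²)]
Adding exponents of each base unit: kg: -1, m: -2, s: 4, A: 2
SI base units of capacitance: s⁴·A²/(kg·m²)

Answer: s⁴·A²/(kg·m²)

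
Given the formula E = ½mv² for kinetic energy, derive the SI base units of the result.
Units of each symbol in E = ½mv²:
  m (mass): kg
  v (speed): m/s  → to the power 2, contributes m²/s²
  The factor ½ is dimensionless.

Multiplying the contributions: [kg] · [m²/s²]
Adding exponents of each base unit: kg: 1, m: 2, s: -2
SI base units of kinetic energy: kg·m²/s²

Answer: kg·m²/s²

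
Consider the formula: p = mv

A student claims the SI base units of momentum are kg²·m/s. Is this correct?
Units of each symbol in p = mv:
  m (mass): kg
  v (velocity): m/s

Multiplying the contributions: [kg] · [m/s]
Adding exponents of each base unit: kg: 1, m: 1, s: -1
SI base units of momentum: kg·m/s

The claimed units kg²·m/s (exponents kg: 2, m: 1, s: -1) do not match the derived units kg·m/s (exponents kg: 1, m: 1, s: -1), so the claim is incorrect.

Answer: No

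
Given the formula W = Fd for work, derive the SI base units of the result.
Units of each symbol in W = Fd:
  F (force): kg·m/s²
  d (displacement): m

Multiplying the contributions: [kg·m/s²] · [m]
Adding exponents of each base unit: kg: 1, m: 2, s: -2
SI base units of work: kg·m²/s²

Answer: kg·m²/s²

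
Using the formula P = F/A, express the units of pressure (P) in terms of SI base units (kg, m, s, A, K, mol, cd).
Units of each symbol in P = F/A:
  F (force): kg·m/s²
  A (area): m²  → in the denominator, contributes 1/m²

Multiplying the contributions: [kg·m/s²] · [1/m²]
Adding exponents of each base unit: kg: 1, m: -1, s: -2
SI base units of pressure: kg/(m·s²)

Answer: kg/(m·s²)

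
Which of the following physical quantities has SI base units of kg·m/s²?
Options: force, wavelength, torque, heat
Checking the SI base units of each option:
  force (F = ma): kg·m/s²  ✓ matches
  wavelength (λ = v/f): m  ✗
  torque (τ = Fr): kg·m²/s²  ✗
  heat (Q = mcΔT): kg·m²/s²  ✗

Only force has units kg·m/s².

Answer: force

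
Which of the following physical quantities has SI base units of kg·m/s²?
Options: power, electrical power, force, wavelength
Checking the SI base units of each option:
  power (P = W/t): kg·m²/s³  ✗
  electrical power (P = IV): kg·m²/s³  ✗
  force (F = ma): kg·m/s²  ✓ matches
  wavelength (λ = v/f): m  ✗

Only force has units kg·m/s².

Answer: force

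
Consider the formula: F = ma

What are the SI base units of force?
Units of each symbol in F = ma:
  m (mass): kg
  a (acceleration): m/s²

Multiplying the contributions: [kg] · [m/s²]
Adding exponents of each base unit: kg: 1, m: 1, s: -2
SI base units of force: kg·m/s²

Answer: kg·m/s²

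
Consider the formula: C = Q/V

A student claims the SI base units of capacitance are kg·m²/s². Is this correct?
Units of each symbol in C = Q/V:
  Q (charge, in coulombs): s·A
  V (voltage, in volts): kg·m²/(s³·A)  → in the denominator, contributes s³·A/(kg·m²)

Multiplying the contributions: [s·A] · [s³·A/(kg·m²)]
Adding exponents of each base unit: kg: -1, m: -2, s: 4, A: 2
SI base units of capacitance: s⁴·A²/(kg·m²)

The claimed units kg·m²/s² (exponents kg: 1, m: 2, s: -2) do not match the derived units s⁴·A²/(kg·m²) (exponents kg: -1, m: -2, s: 4, A: 2), so the claim is incorrect.

Answer: No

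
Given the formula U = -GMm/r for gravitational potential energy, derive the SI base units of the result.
Units of each symbol in U = -GMm/r:
  G (gravitational constant): m³/(kg·s²)
  M (mass): kg
  m (mass): kg
  r (distance): m  → in the denominator, contributes 1/m
  The minus sign does not affect the units.

Multiplying the contributions: [m³/(kg·s²)] · [kg] · [kg] · [1/m]
Adding exponents of each base unit: kg: 1, m: 2, s: -2
SI base units of gravitational potential energy: kg·m²/s²

Answer: kg·m²/s²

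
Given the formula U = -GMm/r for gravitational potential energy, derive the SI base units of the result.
Units of each symbol in U = -GMm/r:
  G (gravitational constant): m³/(kg·s²)
  M (mass): kg
  m (mass): kg
  r (distance): m  → in the denominator, contributes 1/m
  The minus sign does not affect the units.

Multiplying the contributions: [m³/(kg·s²)] · [kg] · [kg] · [1/m]
Adding exponents of each base unit: kg: 1, m: 2, s: -2
SI base units of gravitational potential energy: kg·m²/s²

Answer: kg·m²/s²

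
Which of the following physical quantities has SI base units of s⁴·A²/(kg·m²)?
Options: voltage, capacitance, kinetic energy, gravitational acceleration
Checking the SI base units of each option:
  voltage (V = IR): kg·m²/(s³·A)  ✗
  capacitance (C = Q/V): s⁴·A²/(kg·m²)  ✓ matches
  kinetic energy (E = ½mv²): kg·m²/s²  ✗
  gravitational acceleration (g = GM/r²): m/s²  ✗

Only capacitance has units s⁴·A²/(kg·m²).

Answer: capacitance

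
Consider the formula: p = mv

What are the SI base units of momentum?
Units of each symbol in p = mv:
  m (mass): kg
  v (velocity): m/s

Multiplying the contributions: [kg] · [m/s]
Adding exponents of each base unit: kg: 1, m: 1, s: -1
SI base units of momentum: kg·m/s

Answer: kg·m/s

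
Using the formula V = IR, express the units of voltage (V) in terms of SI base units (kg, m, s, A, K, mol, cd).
Units of each symbol in V = IR:
  I (current): A
  R (resistance, in ohms): kg·m²/(s³·A²)

Multiplying the contributions: [A] · [kg·m²/(s³·A²)]
Adding exponents of each base unit: kg: 1, m: 2, s: -3, A: -1
SI base units of voltage: kg·m²/(s³·A)

Answer: kg·m²/(s³·A)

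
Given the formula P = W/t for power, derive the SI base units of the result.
Units of each symbol in P = W/t:
  W (work): kg·m²/s²
  t (time): s  → in the denominator, contributes 1/s

Multiplying the contributions: [kg·m²/s²] · [1/s]
Adding exponents of each base unit: kg: 1, m: 2, s: -3
SI base units of power: kg·m²/s³

Answer: kg·m²/s³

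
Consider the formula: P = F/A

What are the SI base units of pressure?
Units of each symbol in P = F/A:
  F (force): kg·m/s²
  A (area): m²  → in the denominator, contributes 1/m²

Multiplying the contributions: [kg·m/s²] · [1/m²]
Adding exponents of each base unit: kg: 1, m: -1, s: -2
SI base units of pressure: kg/(m·s²)

Answer: kg/(m·s²)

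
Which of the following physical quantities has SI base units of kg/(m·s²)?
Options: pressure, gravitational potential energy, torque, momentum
Checking the SI base units of each option:
  pressure (P = F/A): kg/(m·s²)  ✓ matches
  gravitational potential energy (U = -GMm/r): kg·m²/s²  ✗
  torque (τ = Fr): kg·m²/s²  ✗
  momentum (p = mv): kg·m/s  ✗

Only pressure has units kg/(m·s²).

Answer: pressure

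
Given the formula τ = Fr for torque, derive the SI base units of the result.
Units of each symbol in τ = Fr:
  F (force): kg·m/s²
  r (lever arm): m

Multiplying the contributions: [kg·m/s²] · [m]
Adding exponents of each base unit: kg: 1, m: 2, s: -2
SI base units of torque: kg·m²/s²

Answer: kg·m²/s²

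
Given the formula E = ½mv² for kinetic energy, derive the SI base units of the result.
Units of each symbol in E = ½mv²:
  m (mass): kg
  v (speed): m/s  → to the power 2, contributes m²/s²
  The factor ½ is dimensionless.

Multiplying the contributions: [kg] · [m²/s²]
Adding exponents of each base unit: kg: 1, m: 2, s: -2
SI base units of kinetic energy: kg·m²/s²

Answer: kg·m²/s²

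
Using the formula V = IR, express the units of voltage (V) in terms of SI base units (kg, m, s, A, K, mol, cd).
Units of each symbol in V = IR:
  I (current): A
  R (resistance, in ohms): kg·m²/(s³·A²)

Multiplying the contributions: [A] · [kg·m²/(s³·A²)]
Adding exponents of each base unit: kg: 1, m: 2, s: -3, A: -1
SI base units of voltage: kg·m²/(s³·A)

Answer: kg·m²/(s³·A)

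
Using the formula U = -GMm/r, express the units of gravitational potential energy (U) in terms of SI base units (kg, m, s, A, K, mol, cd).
Units of each symbol in U = -GMm/r:
  G (gravitational constant): m³/(kg·s²)
  M (mass): kg
  m (mass): kg
  r (distance): m  → in the denominator, contributes 1/m
  The minus sign does not affect the units.

Multiplying the contributions: [m³/(kg·s²)] · [kg] · [kg] · [1/m]
Adding exponents of each base unit: kg: 1, m: 2, s: -2
SI base units of gravitational potential energy: kg·m²/s²

Answer: kg·m²/s²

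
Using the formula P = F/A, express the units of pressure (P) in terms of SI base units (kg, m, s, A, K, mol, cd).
Units of each symbol in P = F/A:
  F (force): kg·m/s²
  A (area): m²  → in the denominator, contributes 1/m²

Multiplying the contributions: [kg·m/s²] · [1/m²]
Adding exponents of each base unit: kg: 1, m: -1, s: -2
SI base units of pressure: kg/(m·s²)

Answer: kg/(m·s²)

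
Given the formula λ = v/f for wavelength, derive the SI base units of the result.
Units of each symbol in λ = v/f:
  v (wave speed): m/s
  f (frequency): 1/s  → in the denominator, contributes s

Multiplying the contributions: [m/s] · [s]
Adding exponents of each base unit: m: 1
SI base units of wavelength: m

Answer: m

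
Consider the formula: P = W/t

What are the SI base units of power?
Units of each symbol in P = W/t:
  W (work): kg·m²/s²
  t (time): s  → in the denominator, contributes 1/s

Multiplying the contributions: [kg·m²/s²] · [1/s]
Adding exponents of each base unit: kg: 1, m: 2, s: -3
SI base units of power: kg·m²/s³

Answer: kg·m²/s³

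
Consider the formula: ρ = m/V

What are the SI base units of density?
Units of each symbol in ρ = m/V:
  m (mass): kg
  V (volume): m³  → in the denominator, contributes 1/m³

Multiplying the contributions: [kg] · [1/m³]
Adding exponents of each base unit: kg: 1, m: -3
SI base units of density: kg/m³

Answer: kg/m³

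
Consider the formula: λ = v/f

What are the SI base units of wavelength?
Units of each symbol in λ = v/f:
  v (wave speed): m/s
  f (frequency): 1/s  → in the denominator, contributes s

Multiplying the contributions: [m/s] · [s]
Adding exponents of each base unit: m: 1
SI base units of wavelength: m

Answer: m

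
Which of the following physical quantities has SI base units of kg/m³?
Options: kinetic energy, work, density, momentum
Checking the SI base units of each option:
  kinetic energy (E = ½mv²): kg·m²/s²  ✗
  work (W = Fd): kg·m²/s²  ✗
  density (ρ = m/V): kg/m³  ✓ matches
  momentum (p = mv): kg·m/s  ✗

Only density has units kg/m³.

Answer: density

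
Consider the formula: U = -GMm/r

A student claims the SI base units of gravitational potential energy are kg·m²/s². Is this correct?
Units of each symbol in U = -GMm/r:
  G (gravitational constant): m³/(kg·s²)
  M (mass): kg
  m (mass): kg
  r (distance): m  → in the denominator, contributes 1/m
  The minus sign does not affect the units.

Multiplying the contributions: [m³/(kg·s²)] · [kg] · [kg] · [1/m]
Adding exponents of each base unit: kg: 1, m: 2, s: -2
SI base units of gravitational potential energy: kg·m²/s²

The claimed units kg·m²/s² match the derived units, so the claim is correct.

Answer: Yes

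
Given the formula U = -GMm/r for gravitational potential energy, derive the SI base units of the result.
Units of each symbol in U = -GMm/r:
  G (gravitational constant): m³/(kg·s²)
  M (mass): kg
  m (mass): kg
  r (distance): m  → in the denominator, contributes 1/m
  The minus sign does not affect the units.

Multiplying the contributions: [m³/(kg·s²)] · [kg] · [kg] · [1/m]
Adding exponents of each base unit: kg: 1, m: 2, s: -2
SI base units of gravitational potential energy: kg·m²/s²

Answer: kg·m²/s²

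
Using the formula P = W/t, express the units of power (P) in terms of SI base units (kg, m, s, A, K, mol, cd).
Units of each symbol in P = W/t:
  W (work): kg·m²/s²
  t (time): s  → in the denominator, contributes 1/s

Multiplying the contributions: [kg·m²/s²] · [1/s]
Adding exponents of each base unit: kg: 1, m: 2, s: -3
SI base units of power: kg·m²/s³

Answer: kg·m²/s³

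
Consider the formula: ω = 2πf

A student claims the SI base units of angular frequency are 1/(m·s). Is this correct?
Units of each symbol in ω = 2πf:
  f (frequency): 1/s
  The factor 2π is dimensionless.

Multiplying the contributions: [1/s]
Adding exponents of each base unit: s: -1
SI base units of angular frequency: 1/s

The claimed units 1/(m·s) (exponents m: -1, s: -1) do not match the derived units 1/s (exponents s: -1), so the claim is incorrect.

Answer: No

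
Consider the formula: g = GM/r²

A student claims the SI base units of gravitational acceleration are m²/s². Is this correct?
Units of each symbol in g = GM/r²:
  G (gravitational constant): m³/(kg·s²)
  M (mass): kg
  r (distance): m  → to the power 2 in the denominator, contributes 1/m²

Multiplying the contributions: [m³/(kg·s²)] · [kg] · [1/m²]
Adding exponents of each base unit: m: 1, s: -2
SI base units of gravitational acceleration: m/s²

The claimed units m²/s² (exponents m: 2, s: -2) do not match the derived units m/s² (exponents m: 1, s: -2), so the claim is incorrect.

Answer: No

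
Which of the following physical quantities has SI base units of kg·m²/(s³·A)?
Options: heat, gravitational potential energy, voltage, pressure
Checking the SI base units of each option:
  heat (Q = mcΔT): kg·m²/s²  ✗
  gravitational potential energy (U = -GMm/r): kg·m²/s²  ✗
  voltage (V = IR): kg·m²/(s³·A)  ✓ matches
  pressure (P = F/A): kg/(m·s²)  ✗

Only voltage has units kg·m²/(s³·A).

Answer: voltage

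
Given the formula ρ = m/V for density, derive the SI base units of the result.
Units of each symbol in ρ = m/V:
  m (mass): kg
  V (volume): m³  → in the denominator, contributes 1/m³

Multiplying the contributions: [kg] · [1/m³]
Adding exponents of each base unit: kg: 1, m: -3
SI base units of density: kg/m³

Answer: kg/m³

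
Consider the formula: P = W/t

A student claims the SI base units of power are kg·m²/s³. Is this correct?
Units of each symbol in P = W/t:
  W (work): kg·m²/s²
  t (time): s  → in the denominator, contributes 1/s

Multiplying the contributions: [kg·m²/s²] · [1/s]
Adding exponents of each base unit: kg: 1, m: 2, s: -3
SI base units of power: kg·m²/s³

The claimed units kg·m²/s³ match the derived units, so the claim is correct.

Answer: Yes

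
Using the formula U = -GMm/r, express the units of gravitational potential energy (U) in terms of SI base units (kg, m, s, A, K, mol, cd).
Units of each symbol in U = -GMm/r:
  G (gravitational constant): m³/(kg·s²)
  M (mass): kg
  m (mass): kg
  r (distance): m  → in the denominator, contributes 1/m
  The minus sign does not affect the units.

Multiplying the contributions: [m³/(kg·s²)] · [kg] · [kg] · [1/m]
Adding exponents of each base unit: kg: 1, m: 2, s: -2
SI base units of gravitational potential energy: kg·m²/s²

Answer: kg·m²/s²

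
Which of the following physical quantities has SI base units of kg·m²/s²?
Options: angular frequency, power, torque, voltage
Checking the SI base units of each option:
  angular frequency (ω = 2πf): 1/s  ✗
  power (P = W/t): kg·m²/s³  ✗
  torque (τ = Fr): kg·m²/s²  ✓ matches
  voltage (V = IR): kg·m²/(s³·A)  ✗

Only torque has units kg·m²/s².

Answer: torque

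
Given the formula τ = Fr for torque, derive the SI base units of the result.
Units of each symbol in τ = Fr:
  F (force): kg·m/s²
  r (lever arm): m

Multiplying the contributions: [kg·m/s²] · [m]
Adding exponents of each base unit: kg: 1, m: 2, s: -2
SI base units of torque: kg·m²/s²

Answer: kg·m²/s²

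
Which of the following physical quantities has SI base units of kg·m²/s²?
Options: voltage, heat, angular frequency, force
Checking the SI base units of each option:
  voltage (V = IR): kg·m²/(s³·A)  ✗
  heat (Q = mcΔT): kg·m²/s²  ✓ matches
  angular frequency (ω = 2πf): 1/s  ✗
  force (F = ma): kg·m/s²  ✗

Only heat has units kg·m²/s².

Answer: heat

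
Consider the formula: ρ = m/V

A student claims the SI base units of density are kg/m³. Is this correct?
Units of each symbol in ρ = m/V:
  m (mass): kg
  V (volume): m³  → in the denominator, contributes 1/m³

Multiplying the contributions: [kg] · [1/m³]
Adding exponents of each base unit: kg: 1, m: -3
SI base units of density: kg/m³

The claimed units kg/m³ match the derived units, so the claim is correct.

Answer: Yes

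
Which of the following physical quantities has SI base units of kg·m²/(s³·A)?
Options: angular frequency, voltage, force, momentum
Checking the SI base units of each option:
  angular frequency (ω = 2πf): 1/s  ✗
  voltage (V = IR): kg·m²/(s³·A)  ✓ matches
  force (F = ma): kg·m/s²  ✗
  momentum (p = mv): kg·m/s  ✗

Only voltage has units kg·m²/(s³·A).

Answer: voltage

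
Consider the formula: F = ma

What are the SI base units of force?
Units of each symbol in F = ma:
  m (mass): kg
  a (acceleration): m/s²

Multiplying the contributions: [kg] · [m/s²]
Adding exponents of each base unit: kg: 1, m: 1, s: -2
SI base units of force: kg·m/s²

Answer: kg·m/s²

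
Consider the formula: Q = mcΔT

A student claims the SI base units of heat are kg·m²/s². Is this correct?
Units of each symbol in Q = mcΔT:
  m (mass): kg
  c (specific heat capacity, in J/(kg·K)): m²/(s²·K)
  ΔT (temperature change): K

Multiplying the contributions: [kg] · [m²/(s²·K)] · [K]
Adding exponents of each base unit: kg: 1, m: 2, s: -2
SI base units of heat: kg·m²/s²

The claimed units kg·m²/s² match the derived units, so the claim is correct.

Answer: Yes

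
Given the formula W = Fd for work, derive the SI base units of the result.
Units of each symbol in W = Fd:
  F (force): kg·m/s²
  d (displacement): m

Multiplying the contributions: [kg·m/s²] · [m]
Adding exponents of each base unit: kg: 1, m: 2, s: -2
SI base units of work: kg·m²/s²

Answer: kg·m²/s²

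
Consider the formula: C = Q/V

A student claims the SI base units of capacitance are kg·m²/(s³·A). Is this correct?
Units of each symbol in C = Q/V:
  Q (charge, in coulombs): s·A
  V (voltage, in volts): kg·m²/(s³·A)  → in the denominator, contributes s³·A/(kg·m²)

Multiplying the contributions: [s·A] · [s³·A/(kg·m²)]
Adding exponents of each base unit: kg: -1, m: -2, s: 4, A: 2
SI base units of capacitance: s⁴·A²/(kg·m²)

The claimed units kg·m²/(s³·A) (exponents kg: 1, m: 2, s: -3, A: -1) do not match the derived units s⁴·A²/(kg·m²) (exponents kg: -1, m: -2, s: 4, A: 2), so the claim is incorrect.

Answer: No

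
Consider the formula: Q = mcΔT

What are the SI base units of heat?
Units of each symbol in Q = mcΔT:
  m (mass): kg
  c (specific heat capacity, in J/(kg·K)): m²/(s²·K)
  ΔT (temperature change): K

Multiplying the contributions: [kg] · [m²/(s²·K)] · [K]
Adding exponents of each base unit: kg: 1, m: 2, s: -2
SI base units of heat: kg·m²/s²

Answer: kg·m²/s²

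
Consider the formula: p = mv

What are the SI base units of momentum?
Units of each symbol in p = mv:
  m (mass): kg
  v (velocity): m/s

Multiplying the contributions: [kg] · [m/s]
Adding exponents of each base unit: kg: 1, m: 1, s: -1
SI base units of momentum: kg·m/s

Answer: kg·m/s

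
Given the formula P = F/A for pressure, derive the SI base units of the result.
Units of each symbol in P = F/A:
  F (force): kg·m/s²
  A (area): m²  → in the denominator, contributes 1/m²

Multiplying the contributions: [kg·m/s²] · [1/m²]
Adding exponents of each base unit: kg: 1, m: -1, s: -2
SI base units of pressure: kg/(m·s²)

Answer: kg/(m·s²)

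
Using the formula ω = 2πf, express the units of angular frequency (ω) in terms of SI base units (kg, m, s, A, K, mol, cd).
Units of each symbol in ω = 2πf:
  f (frequency): 1/s
  The factor 2π is dimensionless.

Multiplying the contributions: [1/s]
Adding exponents of each base unit: s: -1
SI base units of angular frequency: 1/s

Answer: 1/s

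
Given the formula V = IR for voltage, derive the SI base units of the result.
Units of each symbol in V = IR:
  I (current): A
  R (resistance, in ohms): kg·m²/(s³·A²)

Multiplying the contributions: [A] · [kg·m²/(s³·A²)]
Adding exponents of each base unit: kg: 1, m: 2, s: -3, A: -1
SI base units of voltage: kg·m²/(s³·A)

Answer: kg·m²/(s³·A)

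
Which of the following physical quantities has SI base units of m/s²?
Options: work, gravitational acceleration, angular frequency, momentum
Checking the SI base units of each option:
  work (W = Fd): kg·m²/s²  ✗
  gravitational acceleration (g = GM/r²): m/s²  ✓ matches
  angular frequency (ω = 2πf): 1/s  ✗
  momentum (p = mv): kg·m/s  ✗

Only gravitational acceleration has units m/s².

Answer: gravitational acceleration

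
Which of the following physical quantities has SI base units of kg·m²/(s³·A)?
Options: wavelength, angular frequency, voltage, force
Checking the SI base units of each option:
  wavelength (λ = v/f): m  ✗
  angular frequency (ω = 2πf): 1/s  ✗
  voltage (V = IR): kg·m²/(s³·A)  ✓ matches
  force (F = ma): kg·m/s²  ✗

Only voltage has units kg·m²/(s³·A).

Answer: voltage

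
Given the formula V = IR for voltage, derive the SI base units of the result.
Units of each symbol in V = IR:
  I (current): A
  R (resistance, in ohms): kg·m²/(s³·A²)

Multiplying the contributions: [A] · [kg·m²/(s³·A²)]
Adding exponents of each base unit: kg: 1, m: 2, s: -3, A: -1
SI base units of voltage: kg·m²/(s³·A)

Answer: kg·m²/(s³·A)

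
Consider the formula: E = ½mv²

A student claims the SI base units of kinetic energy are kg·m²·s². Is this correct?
Units of each symbol in E = ½mv²:
  m (mass): kg
  v (speed): m/s  → to the power 2, contributes m²/s²
  The factor ½ is dimensionless.

Multiplying the contributions: [kg] · [m²/s²]
Adding exponents of each base unit: kg: 1, m: 2, s: -2
SI base units of kinetic energy: kg·m²/s²

The claimed units kg·m²·s² (exponents kg: 1, m: 2, s: 2) do not match the derived units kg·m²/s² (exponents kg: 1, m: 2, s: -2), so the claim is incorrect.

Answer: No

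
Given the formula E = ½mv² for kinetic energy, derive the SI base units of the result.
Units of each symbol in E = ½mv²:
  m (mass): kg
  v (speed): m/s  → to the power 2, contributes m²/s²
  The factor ½ is dimensionless.

Multiplying the contributions: [kg] · [m²/s²]
Adding exponents of each base unit: kg: 1, m: 2, s: -2
SI base units of kinetic energy: kg·m²/s²

Answer: kg·m²/s²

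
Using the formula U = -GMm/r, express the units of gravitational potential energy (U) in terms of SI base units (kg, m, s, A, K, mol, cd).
Units of each symbol in U = -GMm/r:
  G (gravitational constant): m³/(kg·s²)
  M (mass): kg
  m (mass): kg
  r (distance): m  → in the denominator, contributes 1/m
  The minus sign does not affect the units.

Multiplying the contributions: [m³/(kg·s²)] · [kg] · [kg] · [1/m]
Adding exponents of each base unit: kg: 1, m: 2, s: -2
SI base units of gravitational potential energy: kg·m²/s²

Answer: kg·m²/s²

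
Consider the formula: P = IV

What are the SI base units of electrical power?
Units of each symbol in P = IV:
  I (current): A
  V (voltage, in volts): kg·m²/(s³·A)

Multiplying the contributions: [A] · [kg·m²/(s³·A)]
Adding exponents of each base unit: kg: 1, m: 2, s: -3
SI base units of electrical power: kg·m²/s³

Answer: kg·m²/s³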